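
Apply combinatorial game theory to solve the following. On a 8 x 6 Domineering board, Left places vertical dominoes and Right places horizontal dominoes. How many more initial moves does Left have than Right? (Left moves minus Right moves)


Board is 8 x 6 (rows x cols).
Left (vertical) placements: (rows-1) * cols = 7 * 6 = 42
Right (horizontal) placements: rows * (cols-1) = 8 * 5 = 40
Advantage = Left - Right = 42 - 40 = 2

2


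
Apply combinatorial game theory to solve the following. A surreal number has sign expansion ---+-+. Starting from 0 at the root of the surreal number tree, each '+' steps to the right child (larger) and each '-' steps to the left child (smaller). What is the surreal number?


Sign expansion: ---+-+
Rule: track bounds (lo, hi), initially (-inf, +inf). On '+', the current value becomes lo and we move to the simplest number in (value, hi): value + 1 if hi = +inf, otherwise the midpoint (value + hi)/2. On '-', the current value becomes hi and we move to value - 1 if lo = -inf, otherwise the midpoint (lo + value)/2.
Start at 0.
Step 1: sign = -, move left. Bounds: (-inf, 0). Value = -1
Step 2: sign = -, move left. Bounds: (-inf, -1). Value = -2
Step 3: sign = -, move left. Bounds: (-inf, -2). Value = -3
Step 4: sign = +, move right. Bounds: (-3, -2). Value = -5/2
Step 5: sign = -, move left. Bounds: (-3, -5/2). Value = -11/4
Step 6: sign = +, move right. Bounds: (-11/4, -5/2). Value = -21/8
The surreal number with sign expansion ---+-+ is -21/8.

-21/8


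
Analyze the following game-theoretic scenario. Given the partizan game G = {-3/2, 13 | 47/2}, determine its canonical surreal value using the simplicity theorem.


Left options: {-3/2, 13}, max = 13
Right options: {47/2}, min = 47/2
All options are numbers and max(Left) < min(Right), so by the simplicity theorem the value is the simplest (earliest-born) number strictly between 13 and 47/2.
Integers 14 through 23 all lie strictly between 13 and 47/2.
Among integers, the simplest (lowest birthday = smallest |n|; 0 is born on day 0, +-n on day n) is 14.
No non-integer in the interval can be simpler: if x is a non-integer in the interval, then floor(x) or ceil(x) also lies in the interval (the interval contains an integer), and both are proper prefixes of x's sign expansion, i.e. born earlier. So the game value is 14.
Game value = 14

14


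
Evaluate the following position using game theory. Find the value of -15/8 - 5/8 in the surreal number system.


x = -15/8, y = 5/8
Converting to common denominator: 8
x = -15/8, y = 5/8
x - y = -15/8 - 5/8 = -5/2

-5/2


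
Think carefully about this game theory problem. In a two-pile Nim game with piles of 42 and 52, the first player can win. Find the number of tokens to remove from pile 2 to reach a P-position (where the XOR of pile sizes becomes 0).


Piles: 42 and 52
Current XOR: 42 XOR 52 = 30 (non-zero, so this is an N-position).
To make the XOR zero, we need to find a move that balances the piles.
For pile 2 (size 52): target = 52 XOR 30 = 42
We reduce pile 2 from 52 to 42.
Tokens removed: 52 - 42 = 10
Verification: 42 XOR 42 = 0

10


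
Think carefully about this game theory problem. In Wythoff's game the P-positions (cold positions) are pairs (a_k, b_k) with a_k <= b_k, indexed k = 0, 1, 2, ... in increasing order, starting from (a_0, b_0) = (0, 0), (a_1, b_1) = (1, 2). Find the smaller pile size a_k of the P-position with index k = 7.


By Wythoff's theorem, a_k = floor(k * phi) and b_k = floor(k * phi^2) = a_k + k, where phi = (1 + sqrt(5))/2 is the golden ratio.
phi = (1 + sqrt(5))/2 = 1.618034
k = 7
k * phi = 7 * 1.618034 = 11.326238
a_7 = floor(k * phi) = 11

11


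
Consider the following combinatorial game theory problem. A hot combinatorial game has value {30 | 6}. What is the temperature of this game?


The game is {30 | 6}, a switch {a | b} with numbers a > b.
Cooling {a | b} by t gives {a - t | b + t}, which stops being hot when a - t = b + t, i.e. at t = (a - b)/2. So the temperature of a switch is (a - b)/2.
Temperature = (Left option - Right option) / 2
= (30 - (6)) / 2
= 24 / 2
= 12

12


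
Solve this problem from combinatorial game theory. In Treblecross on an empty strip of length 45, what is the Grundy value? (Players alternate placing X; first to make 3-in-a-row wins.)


Treblecross: place X on empty cells; 3-in-a-row wins.
Playing within two cells of an existing X lets the opponent win at once, so sensible play treats the cells i-2..i+2 around each X as dead. The player left with no safe cell loses, so this is a normal-play take-away game on strips of safe cells.
Placing X at cell i (0-indexed) of a strip of k safe cells leaves independent strips of sizes max(0, i-2) and max(0, k-i-3). Hence G(k) = mex{ G(max(0,i-2)) XOR G(max(0,k-i-3)) : 0 <= i < k }, with G(0) = 0.
G(1): splits (0,0):0^0=0 -> mex({0}) = 1
G(2): splits (0,0):0^0=0 -> mex({0}) = 1
G(3): splits (0,0):0^0=0 -> mex({0}) = 1
G(4): splits (0,1):0^1=1 (0,0):0^0=0 -> mex({0, 1}) = 2
G(5): splits (0,2):0^1=1 (0,1):0^1=1 (0,0):0^0=0 -> mex({0, 1}) = 2
G(6) = mex({1}) = 0
G(7) = mex({0, 1, 2}) = 3
G(8) = mex({0, 1, 2}) = 3
G(9) = mex({0, 2}) = 1
G(10) = mex({0, 2, 3}) = 1
G(11) = mex({0, 3}) = 1
G(12) = mex({1, 3}) = 0
G(13) = mex({0, 1, 2, 3}) = 4
G(14) = mex({0, 1, 2}) = 3
G(15) = mex({0, 1, 2}) = 3
G(16) = mex({0, 1, 2, 4}) = 3
G(17) = mex({0, 1, 3, 4}) = 2
G(18) = mex({0, 1, 3, 4}) = 2
G(19) = mex({0, 1, 3, 5}) = 2
G(20) = mex({0, 1, 2, 3, 5}) = 4
G(21) = mex({0, 1, 2, 3, 5}) = 4
G(22) = mex({1, 2, 6}) = 0
G(23) = mex({0, 1, 2, 3, 4, 6}) = 5
G(24) = mex({0, 1, 2, 3, 4}) = 5
G(25) = mex({0, 1, 3, 4, 7}) = 2
G(26) = mex({0, 1, 3, 4, 5, 7}) = 2
G(27) = mex({0, 1, 3, 5}) = 2
G(28) = mex({0, 1, 2, 5}) = 3
G(29) = mex({0, 1, 2, 4, 5, 6}) = 3
G(30) = mex({1, 2, 4, 6}) = 0
G(31) = mex({0, 1, 2, 3, 4, 6}) = 5
G(32) = mex({1, 2, 3, 4, 7}) = 0
G(33) = mex({0, 3, 7}) = 1
G(34) = mex({0, 2, 3, 5, 7}) = 1
G(35) = mex({0, 2, 3, 5, 6}) = 1
G(36) = mex({0, 1, 2, 5, 6}) = 3
G(37) = mex({0, 1, 2, 4, 5, 6}) = 3
G(38) = mex({0, 1, 2, 4}) = 3
G(39) = mex({0, 1, 2, 3, 4, 7}) = 5
G(40) = mex({0, 1, 2, 3, 4, 5, 7}) = 6
G(41) = mex({0, 1, 2, 3, 5, 7}) = 4
G(42) = mex({0, 1, 2, 3, 5, 6, 7}) = 4
G(43) = mex({0, 2, 3, 5, 6}) = 1
G(44) = mex({1, 2, 3, 4, 5, 6}) = 0
G(45) = mex({0, 1, 2, 3, 4, 6, 7}) = 5
Therefore G(45) = 5.

5


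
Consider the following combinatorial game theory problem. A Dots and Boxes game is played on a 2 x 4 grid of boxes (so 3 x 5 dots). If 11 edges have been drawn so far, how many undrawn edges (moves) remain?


Grid: 2 x 4 boxes, i.e. 3 rows and 5 columns of dots.
Horizontal edges: (rows + 1) * cols = 3 * 4 = 12
Vertical edges: rows * (cols + 1) = 2 * 5 = 10
Total edges: 12 + 10 = 22
Edges drawn: 11
Remaining: 22 - 11 = 11

11


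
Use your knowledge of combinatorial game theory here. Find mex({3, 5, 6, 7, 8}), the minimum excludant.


Set = {3, 5, 6, 7, 8}
0 is NOT in the set. This is the mex.
mex = 0

0


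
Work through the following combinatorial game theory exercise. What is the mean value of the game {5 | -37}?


Game = {5 | -37}, a switch {a | b} with numbers a > b.
Its thermograph has left wall a - t and right wall b + t, which meet at t = (a - b)/2, where both equal (a + b)/2. So the mast (mean value) is at (a + b)/2.
Mean = (5 + (-37))/2 = -32/2 = -16

-16


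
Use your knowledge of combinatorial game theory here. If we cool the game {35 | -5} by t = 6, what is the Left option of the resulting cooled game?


Original game: {35 | -5} (a switch {a | b} with a > b).
Cooling by t (for t below the temperature (a - b)/2 = 20) taxes each move by t: {a | b} cooled by t is {a - t | b + t}.
Cooling amount: t = 6
Cooled Left option: 35 - 6 = 29
Cooled Right option: -5 + 6 = 1
Cooled game: {29 | 1}
Left option = 29

29


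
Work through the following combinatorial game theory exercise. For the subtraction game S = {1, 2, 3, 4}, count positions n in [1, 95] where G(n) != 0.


Subtraction set S = {1, 2, 3, 4}, so G(n) = n mod 5.
G(n) = 0 when n is a multiple of 5.
Multiples of 5 in [1, 95]: 19
N-positions (nonzero Grundy) = 95 - 19 = 76

76


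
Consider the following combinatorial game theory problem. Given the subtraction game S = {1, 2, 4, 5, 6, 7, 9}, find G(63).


The subtraction set is S = {1, 2, 4, 5, 6, 7, 9}.
G(k) = mex{ G(k - s) : s in S, s <= k }. We compute iteratively: G(0) = 0.
G(1) = mex({0}) = 1
G(2) = mex({0, 1}) = 2
G(3) = mex({1, 2}) = 0
G(4) = mex({0, 2}) = 1
G(5) = mex({0, 1}) = 2
G(6) = mex({0, 1, 2}) = 3
G(7) = mex({0, 1, 2, 3}) = 4
G(8) = mex({0, 1, 2, 3, 4}) = 5
G(9) = mex({0, 1, 2, 4, 5}) = 3
G(10) = mex({0, 1, 2, 3, 5}) = 4
G(11) = mex({1, 2, 3, 4}) = 0
G(12) = mex({0, 2, 3, 4, 5}) = 1
G(13) = mex({0, 1, 3, 4, 5}) = 2
G(14) = mex({1, 2, 3, 4, 5}) = 0
G(15) = mex({0, 2, 3, 4, 5}) = 1
G(16) = mex({0, 1, 3, 4}) = 2
G(17) = mex({0, 1, 2, 4, 5}) = 3
G(18) = mex({0, 1, 2, 3}) = 4
G(19) = mex({0, 1, 2, 3, 4}) = 5
Observe that G(11)..G(19) = 0, 1, 2, 0, 1, 2, 3, 4, 5 repeats G(0)..G(8) = 0, 1, 2, 0, 1, 2, 3, 4, 5.
For k >= max(S) = 9, G(k) is determined by the previous 9 values G(k-9)..G(k-1); a window of 9 consecutive values has recurred shifted by 11, so by induction G(k + 11) = G(k) for all k >= 0: the sequence is periodic from the start with period 11.
One period: G(0..10) = 0, 1, 2, 0, 1, 2, 3, 4, 5, 3, 4.
63 mod 11 = 8, so G(63) = G(8) = 5.

5


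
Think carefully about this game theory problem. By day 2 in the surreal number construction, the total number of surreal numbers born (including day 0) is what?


Day 0: {|} = 0 is born. Count = 1.
Day n: the number of surreal numbers born by day n is 2^(n+1) - 1.
By day 0: 2^1 - 1 = 1
By day 1: 2^2 - 1 = 3
By day 2: 2^3 - 1 = 7
By day 2: 7 surreal numbers.

7


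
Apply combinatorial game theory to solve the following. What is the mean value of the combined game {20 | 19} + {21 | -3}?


G1 = {20 | 19}, G2 = {21 | -3}
Each is a switch {a | b} with numbers a > b; its mean value is (a + b)/2, and mean value is additive over game sums: m(G1 + G2) = m(G1) + m(G2).
Mean of G1 = (20 + (19))/2 = 39/2 = 39/2
Mean of G2 = (21 + (-3))/2 = 18/2 = 9
Mean of G1 + G2 = 39/2 + 9 = 57/2

57/2


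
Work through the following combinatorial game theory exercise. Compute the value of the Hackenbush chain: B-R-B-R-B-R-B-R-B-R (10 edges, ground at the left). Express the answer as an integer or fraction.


Edges (from ground): B-R-B-R-B-R-B-R-B-R
By Berlekamp's sign-expansion rule, a Blue-Red Hackenbush stalk has the value of the surreal number whose sign sequence is the edge sequence with B -> + and R -> -.
Sign sequence: +-+-+-+-+-
Trace the sign expansion in the surreal number tree, starting from 0:
Edge 1: B (sign +) -> bounds (0, +inf), value = 1
Edge 2: R (sign -) -> bounds (0, 1), value = 1/2
Edge 3: B (sign +) -> bounds (1/2, 1), value = 3/4
Edge 4: R (sign -) -> bounds (1/2, 3/4), value = 5/8
Edge 5: B (sign +) -> bounds (5/8, 3/4), value = 11/16
Edge 6: R (sign -) -> bounds (5/8, 11/16), value = 21/32
Edge 7: B (sign +) -> bounds (21/32, 11/16), value = 43/64
Edge 8: R (sign -) -> bounds (21/32, 43/64), value = 85/128
Edge 9: B (sign +) -> bounds (85/128, 43/64), value = 171/256
Edge 10: R (sign -) -> bounds (85/128, 171/256), value = 341/512
Game value = 341/512

341/512


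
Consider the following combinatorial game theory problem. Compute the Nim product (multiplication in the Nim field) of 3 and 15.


Nim multiplication is bilinear over XOR: (u XOR v) * w = (u*w) XOR (v*w).
So we split each operand into its bit components and XOR the pairwise Nim products.
3 = 1 + 2 (as XOR of powers of 2).
15 = 1 + 2 + 4 + 8 (as XOR of powers of 2).
Using the standard Nim-product table on single bits:
  2*2 = 3,   2*4 = 8,   2*8 = 12,
  4*4 = 6,   4*8 = 11,  8*8 = 13,
and  1*x = x (identity), k*l = l*k (commutative).
Pairwise Nim products:
  1 * 1 = 1
  1 * 2 = 2
  1 * 4 = 4
  1 * 8 = 8
  2 * 1 = 2
  2 * 2 = 3
  2 * 4 = 8
  2 * 8 = 12
XOR them: 1 XOR 2 XOR 4 XOR 8 XOR 2 XOR 3 XOR 8 XOR 12 = 10.
Result: 3 * 15 = 10 (in Nim).

10


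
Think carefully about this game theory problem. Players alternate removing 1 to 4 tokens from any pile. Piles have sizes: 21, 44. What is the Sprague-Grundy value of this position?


Subtraction set: {1, 2, 3, 4}
For this subtraction set, G(n) = n mod 5 (period = max + 1 = 5).
Pile 1 (size 21): G(21) = 21 mod 5 = 1
Pile 2 (size 44): G(44) = 44 mod 5 = 4
Total Grundy value = XOR of all: 1 XOR 4 = 5

5


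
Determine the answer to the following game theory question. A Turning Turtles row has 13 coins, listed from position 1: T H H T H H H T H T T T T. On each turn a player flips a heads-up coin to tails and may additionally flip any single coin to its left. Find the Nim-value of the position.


Coins: T H H T H H H T H T T T T
Key fact: a single head at position k behaves exactly like a Nim heap of size k (turning it to T and optionally flipping a coin at j < k corresponds to moving the heap from k to j, or to 0), and heads combine as a disjunctive sum (two heads at the same place would cancel, matching j XOR j = 0). So the Nim-value is the XOR of the 1-indexed positions of the heads.
Face-up positions (1-indexed): [2, 3, 5, 6, 7, 9]
XOR 0 with 2: 0 XOR 2 = 2
XOR 2 with 3: 2 XOR 3 = 1
XOR 1 with 5: 1 XOR 5 = 4
XOR 4 with 6: 4 XOR 6 = 2
XOR 2 with 7: 2 XOR 7 = 5
XOR 5 with 9: 5 XOR 9 = 12
Nim-value = 12

12


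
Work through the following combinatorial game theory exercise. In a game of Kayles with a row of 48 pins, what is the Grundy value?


Kayles: a move removes 1 or 2 adjacent pins from a contiguous row.
Removing pins from a row of k leaves two independent rows (a, b) with a + b = k - 1 (one pin) or a + b = k - 2 (two pins); an end removal gives a = 0.
By Sprague-Grundy, G(k) = mex{ G(a) XOR G(b) } over all these splits. G(0) = 0.
G(1): splits (0,0):0^0=0 -> mex({0}) = 1
G(2): splits (0,1):0^1=1 (0,0):0^0=0 -> mex({0, 1}) = 2
G(3): splits (0,2):0^2=2 (1,1):1^1=0 (0,1):0^1=1 -> mex({0, 1, 2}) = 3
G(4): splits (0,3):0^3=3 (1,2):1^2=3 (0,2):0^2=2 (1,1):1^1=0 -> mex({0, 2, 3}) = 1
G(5): splits (0,4):0^1=1 (1,3):1^3=2 (2,2):2^2=0 (0,3):0^3=3 (1,2):1^2=3 -> mex({0, 1, 2, 3}) = 4
G(6) = mex({0, 1, 2, 4}) = 3
G(7) = mex({0, 1, 3, 4, 5}) = 2
G(8) = mex({0, 2, 3, 5, 6}) = 1
G(9) = mex({0, 1, 2, 3, 6, 7}) = 4
G(10) = mex({0, 1, 3, 4, 5, 7}) = 2
G(11) = mex({0, 1, 2, 3, 4, 5}) = 6
G(12) = mex({0, 1, 2, 3, 5, 6, 7}) = 4
G(13) = mex({0, 2, 3, 4, 6, 7}) = 1
G(14) = mex({0, 1, 4, 5, 6, 7}) = 2
G(15) = mex({0, 1, 2, 3, 4, 5, 6}) = 7
G(16) = mex({0, 2, 3, 5, 6, 7}) = 1
G(17) = mex({0, 1, 2, 3, 5, 6, 7}) = 4
G(18) = mex({0, 1, 2, 4, 5, 6}) = 3
G(19) = mex({0, 1, 3, 4, 5, 7}) = 2
G(20) = mex({0, 2, 3, 4, 5, 6, 7}) = 1
G(21) = mex({0, 1, 2, 3, 5, 6, 7}) = 4
G(22) = mex({0, 1, 2, 3, 4, 5, 7}) = 6
G(23) = mex({0, 1, 2, 3, 4, 5, 6}) = 7
G(24) = mex({0, 1, 2, 3, 5, 6, 7}) = 4
G(25) = mex({0, 2, 3, 4, 6, 7}) = 1
G(26) = mex({0, 1, 3, 4, 5, 6, 7}) = 2
G(27) = mex({0, 1, 2, 3, 4, 5, 6, 7}) = 8
G(28) = mex({0, 1, 2, 3, 4, 6, 7, 8}) = 5
G(29) = mex({0, 1, 2, 3, 5, 6, 7, 8, 9}) = 4
G(30) = mex({0, 1, 2, 3, 4, 5, 6, 9, 10}) = 7
G(31) = mex({0, 1, 3, 4, 5, 7, 10, 11}) = 2
G(32) = mex({0, 2, 3, 4, 5, 6, 7, 9, 11}) = 1
G(33) = mex({0, 1, 2, 3, 4, 5, 6, 7, 9, 12}) = 8
G(34) = mex({0, 1, 2, 3, 4, 5, 7, 8, 11, 12}) = 6
G(35) = mex({0, 1, 2, 3, 4, 5, 6, 8, 9, 10, 11}) = 7
G(36) = mex({0, 1, 2, 3, 5, 6, 7, 9, 10}) = 4
G(37) = mex({0, 2, 3, 4, 6, 7, 9, 10, 11, 12}) = 1
G(38) = mex({0, 1, 3, 4, 5, 6, 7, 9, 10, 11, 12}) = 2
G(39) = mex({0, 1, 2, 4, 5, 6, 7, 9, 10, 12, 14}) = 3
G(40) = mex({0, 2, 3, 4, 6, 7, 11, 12, 14}) = 1
G(41) = mex({0, 1, 2, 3, 5, 6, 7, 9, 10, 11, 12}) = 4
G(42) = mex({0, 1, 2, 3, 4, 5, 6, 9, 10}) = 7
G(43) = mex({0, 1, 3, 4, 5, 7, 9, 10, 12, 15}) = 2
G(44) = mex({0, 2, 3, 4, 5, 6, 7, 9, 10, 12, 15}) = 1
G(45) = mex({0, 1, 2, 3, 4, 5, 6, 7, 9, 10, 12, 14}) = 8
G(46) = mex({0, 1, 3, 4, 5, 7, 8, 11, 12, 14}) = 2
G(47) = mex({0, 1, 2, 3, 4, 5, 6, 8, 9, 10, 11, 12}) = 7
G(48) = mex({0, 1, 2, 3, 5, 6, 7, 9, 10}) = 4
Therefore G(48) = 4.

4


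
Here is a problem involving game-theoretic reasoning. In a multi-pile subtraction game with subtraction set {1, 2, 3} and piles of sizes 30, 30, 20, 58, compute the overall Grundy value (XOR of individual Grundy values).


Subtraction set: {1, 2, 3}
For this subtraction set, G(n) = n mod 4 (period = max + 1 = 4).
Pile 1 (size 30): G(30) = 30 mod 4 = 2
Pile 2 (size 30): G(30) = 30 mod 4 = 2
Pile 3 (size 20): G(20) = 20 mod 4 = 0
Pile 4 (size 58): G(58) = 58 mod 4 = 2
Total Grundy value = XOR of all: 2 XOR 2 XOR 0 XOR 2 = 2

2


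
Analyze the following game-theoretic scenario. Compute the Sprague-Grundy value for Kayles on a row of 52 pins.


Kayles: a move removes 1 or 2 adjacent pins from a contiguous row.
Removing pins from a row of k leaves two independent rows (a, b) with a + b = k - 1 (one pin) or a + b = k - 2 (two pins); an end removal gives a = 0.
By Sprague-Grundy, G(k) = mex{ G(a) XOR G(b) } over all these splits. G(0) = 0.
G(1): splits (0,0):0^0=0 -> mex({0}) = 1
G(2): splits (0,1):0^1=1 (0,0):0^0=0 -> mex({0, 1}) = 2
G(3): splits (0,2):0^2=2 (1,1):1^1=0 (0,1):0^1=1 -> mex({0, 1, 2}) = 3
G(4): splits (0,3):0^3=3 (1,2):1^2=3 (0,2):0^2=2 (1,1):1^1=0 -> mex({0, 2, 3}) = 1
G(5): splits (0,4):0^1=1 (1,3):1^3=2 (2,2):2^2=0 (0,3):0^3=3 (1,2):1^2=3 -> mex({0, 1, 2, 3}) = 4
G(6) = mex({0, 1, 2, 4}) = 3
G(7) = mex({0, 1, 3, 4, 5}) = 2
G(8) = mex({0, 2, 3, 5, 6}) = 1
G(9) = mex({0, 1, 2, 3, 6, 7}) = 4
G(10) = mex({0, 1, 3, 4, 5, 7}) = 2
G(11) = mex({0, 1, 2, 3, 4, 5}) = 6
G(12) = mex({0, 1, 2, 3, 5, 6, 7}) = 4
G(13) = mex({0, 2, 3, 4, 6, 7}) = 1
G(14) = mex({0, 1, 4, 5, 6, 7}) = 2
G(15) = mex({0, 1, 2, 3, 4, 5, 6}) = 7
G(16) = mex({0, 2, 3, 5, 6, 7}) = 1
G(17) = mex({0, 1, 2, 3, 5, 6, 7}) = 4
G(18) = mex({0, 1, 2, 4, 5, 6}) = 3
G(19) = mex({0, 1, 3, 4, 5, 7}) = 2
G(20) = mex({0, 2, 3, 4, 5, 6, 7}) = 1
G(21) = mex({0, 1, 2, 3, 5, 6, 7}) = 4
G(22) = mex({0, 1, 2, 3, 4, 5, 7}) = 6
G(23) = mex({0, 1, 2, 3, 4, 5, 6}) = 7
G(24) = mex({0, 1, 2, 3, 5, 6, 7}) = 4
G(25) = mex({0, 2, 3, 4, 6, 7}) = 1
G(26) = mex({0, 1, 3, 4, 5, 6, 7}) = 2
G(27) = mex({0, 1, 2, 3, 4, 5, 6, 7}) = 8
G(28) = mex({0, 1, 2, 3, 4, 6, 7, 8}) = 5
G(29) = mex({0, 1, 2, 3, 5, 6, 7, 8, 9}) = 4
G(30) = mex({0, 1, 2, 3, 4, 5, 6, 9, 10}) = 7
G(31) = mex({0, 1, 3, 4, 5, 7, 10, 11}) = 2
G(32) = mex({0, 2, 3, 4, 5, 6, 7, 9, 11}) = 1
G(33) = mex({0, 1, 2, 3, 4, 5, 6, 7, 9, 12}) = 8
G(34) = mex({0, 1, 2, 3, 4, 5, 7, 8, 11, 12}) = 6
G(35) = mex({0, 1, 2, 3, 4, 5, 6, 8, 9, 10, 11}) = 7
G(36) = mex({0, 1, 2, 3, 5, 6, 7, 9, 10}) = 4
G(37) = mex({0, 2, 3, 4, 6, 7, 9, 10, 11, 12}) = 1
G(38) = mex({0, 1, 3, 4, 5, 6, 7, 9, 10, 11, 12}) = 2
G(39) = mex({0, 1, 2, 4, 5, 6, 7, 9, 10, 12, 14}) = 3
G(40) = mex({0, 2, 3, 4, 6, 7, 11, 12, 14}) = 1
G(41) = mex({0, 1, 2, 3, 5, 6, 7, 9, 10, 11, 12}) = 4
G(42) = mex({0, 1, 2, 3, 4, 5, 6, 9, 10}) = 7
G(43) = mex({0, 1, 3, 4, 5, 7, 9, 10, 12, 15}) = 2
G(44) = mex({0, 2, 3, 4, 5, 6, 7, 9, 10, 12, 15}) = 1
G(45) = mex({0, 1, 2, 3, 4, 5, 6, 7, 9, 10, 12, 14}) = 8
G(46) = mex({0, 1, 3, 4, 5, 7, 8, 11, 12, 14}) = 2
G(47) = mex({0, 1, 2, 3, 4, 5, 6, 8, 9, 10, 11, 12}) = 7
G(48) = mex({0, 1, 2, 3, 5, 6, 7, 9, 10}) = 4
G(49) = mex({0, 2, 3, 4, 6, 7, 9, 10, 11, 12, 15}) = 1
G(50) = mex({0, 1, 4, 5, 6, 7, 9, 11, 12, 14, 15}) = 2
G(51) = mex({0, 1, 2, 3, 4, 5, 6, 7, 9, 12, 14, 15}) = 8
G(52) = mex({0, 2, 3, 4, 5, 6, 7, 8, 11, 12, 15}) = 1
Therefore G(52) = 1.

1


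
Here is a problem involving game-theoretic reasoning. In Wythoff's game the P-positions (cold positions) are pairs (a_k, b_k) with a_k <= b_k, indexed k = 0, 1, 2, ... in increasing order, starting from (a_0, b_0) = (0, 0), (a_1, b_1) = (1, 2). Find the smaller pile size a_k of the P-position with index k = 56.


By Wythoff's theorem, a_k = floor(k * phi) and b_k = floor(k * phi^2) = a_k + k, where phi = (1 + sqrt(5))/2 is the golden ratio.
phi = (1 + sqrt(5))/2 = 1.618034
k = 56
k * phi = 56 * 1.618034 = 90.609903
a_56 = floor(k * phi) = 90

90


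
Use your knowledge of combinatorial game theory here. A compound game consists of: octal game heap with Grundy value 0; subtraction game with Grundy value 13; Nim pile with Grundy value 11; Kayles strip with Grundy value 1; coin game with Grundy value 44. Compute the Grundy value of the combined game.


By the Sprague-Grundy theorem, the Grundy value of a sum of games is the XOR of individual Grundy values.
octal game heap: Grundy value = 0. Running XOR: 0 XOR 0 = 0
subtraction game: Grundy value = 13. Running XOR: 0 XOR 13 = 13
Nim pile: Grundy value = 11. Running XOR: 13 XOR 11 = 6
Kayles strip: Grundy value = 1. Running XOR: 6 XOR 1 = 7
coin game: Grundy value = 44. Running XOR: 7 XOR 44 = 43
The combined Grundy value is 43.

43


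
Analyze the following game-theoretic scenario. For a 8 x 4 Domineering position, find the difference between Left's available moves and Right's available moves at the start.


Board is 8 x 4 (rows x cols).
Left (vertical) placements: (rows-1) * cols = 7 * 4 = 28
Right (horizontal) placements: rows * (cols-1) = 8 * 3 = 24
Advantage = Left - Right = 28 - 24 = 4

4


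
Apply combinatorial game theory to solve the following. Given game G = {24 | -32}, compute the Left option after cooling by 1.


Original game: {24 | -32} (a switch {a | b} with a > b).
Cooling by t (for t below the temperature (a - b)/2 = 28) taxes each move by t: {a | b} cooled by t is {a - t | b + t}.
Cooling amount: t = 1
Cooled Left option: 24 - 1 = 23
Cooled Right option: -32 + 1 = -31
Cooled game: {23 | -31}
Left option = 23

23


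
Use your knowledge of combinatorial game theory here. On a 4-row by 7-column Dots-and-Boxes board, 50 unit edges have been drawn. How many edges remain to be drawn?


Grid: 4 x 7 boxes, i.e. 5 rows and 8 columns of dots.
Horizontal edges: (rows + 1) * cols = 5 * 7 = 35
Vertical edges: rows * (cols + 1) = 4 * 8 = 32
Total edges: 35 + 32 = 67
Edges drawn: 50
Remaining: 67 - 50 = 17

17


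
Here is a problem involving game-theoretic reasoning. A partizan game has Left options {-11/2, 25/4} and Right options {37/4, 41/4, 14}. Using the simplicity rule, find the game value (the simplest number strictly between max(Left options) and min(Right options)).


Left options: {-11/2, 25/4}, max = 25/4
Right options: {37/4, 41/4, 14}, min = 37/4
All options are numbers and max(Left) < min(Right), so by the simplicity theorem the value is the simplest (earliest-born) number strictly between 25/4 and 37/4.
Integers 7 through 9 all lie strictly between 25/4 and 37/4.
Among integers, the simplest (lowest birthday = smallest |n|; 0 is born on day 0, +-n on day n) is 7.
No non-integer in the interval can be simpler: if x is a non-integer in the interval, then floor(x) or ceil(x) also lies in the interval (the interval contains an integer), and both are proper prefixes of x's sign expansion, i.e. born earlier. So the game value is 7.
Game value = 7

7


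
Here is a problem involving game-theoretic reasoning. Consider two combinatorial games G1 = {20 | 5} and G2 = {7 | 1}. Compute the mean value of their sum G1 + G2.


G1 = {20 | 5}, G2 = {7 | 1}
Each is a switch {a | b} with numbers a > b; its mean value is (a + b)/2, and mean value is additive over game sums: m(G1 + G2) = m(G1) + m(G2).
Mean of G1 = (20 + (5))/2 = 25/2 = 25/2
Mean of G2 = (7 + (1))/2 = 8/2 = 4
Mean of G1 + G2 = 25/2 + 4 = 33/2

33/2


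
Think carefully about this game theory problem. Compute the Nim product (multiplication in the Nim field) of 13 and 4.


Nim multiplication is bilinear over XOR: (u XOR v) * w = (u*w) XOR (v*w).
So we split each operand into its bit components and XOR the pairwise Nim products.
13 = 1 + 4 + 8 (as XOR of powers of 2).
4 = 4 (as XOR of powers of 2).
Using the standard Nim-product table on single bits:
  2*2 = 3,   2*4 = 8,   2*8 = 12,
  4*4 = 6,   4*8 = 11,  8*8 = 13,
and  1*x = x (identity), k*l = l*k (commutative).
Pairwise Nim products:
  1 * 4 = 4
  4 * 4 = 6
  8 * 4 = 11
XOR them: 4 XOR 6 XOR 11 = 9.
Result: 13 * 4 = 9 (in Nim).

9


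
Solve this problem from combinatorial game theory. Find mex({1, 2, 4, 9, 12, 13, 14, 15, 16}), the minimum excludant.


Set = {1, 2, 4, 9, 12, 13, 14, 15, 16}
0 is NOT in the set. This is the mex.
mex = 0

0


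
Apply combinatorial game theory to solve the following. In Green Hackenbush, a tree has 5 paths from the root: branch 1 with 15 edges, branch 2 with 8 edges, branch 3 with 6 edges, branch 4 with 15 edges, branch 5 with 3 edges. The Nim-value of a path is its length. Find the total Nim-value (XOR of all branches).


The tree has 5 branches from the ground vertex.
In Green Hackenbush, the Nim-value of a simple path of length k is k.
Branch 1: length 15, Nim-value = 15
Branch 2: length 8, Nim-value = 8
Branch 3: length 6, Nim-value = 6
Branch 4: length 15, Nim-value = 15
Branch 5: length 3, Nim-value = 3
Total Nim-value = XOR of all branch values:
0 XOR 15 = 15
15 XOR 8 = 7
7 XOR 6 = 1
1 XOR 15 = 14
14 XOR 3 = 13
Nim-value of the tree = 13

13


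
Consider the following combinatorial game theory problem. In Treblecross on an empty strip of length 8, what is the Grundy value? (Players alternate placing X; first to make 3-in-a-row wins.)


Treblecross: place X on empty cells; 3-in-a-row wins.
Playing within two cells of an existing X lets the opponent win at once, so sensible play treats the cells i-2..i+2 around each X as dead. The player left with no safe cell loses, so this is a normal-play take-away game on strips of safe cells.
Placing X at cell i (0-indexed) of a strip of k safe cells leaves independent strips of sizes max(0, i-2) and max(0, k-i-3). Hence G(k) = mex{ G(max(0,i-2)) XOR G(max(0,k-i-3)) : 0 <= i < k }, with G(0) = 0.
G(1): splits (0,0):0^0=0 -> mex({0}) = 1
G(2): splits (0,0):0^0=0 -> mex({0}) = 1
G(3): splits (0,0):0^0=0 -> mex({0}) = 1
G(4): splits (0,1):0^1=1 (0,0):0^0=0 -> mex({0, 1}) = 2
G(5): splits (0,2):0^1=1 (0,1):0^1=1 (0,0):0^0=0 -> mex({0, 1}) = 2
G(6) = mex({1}) = 0
G(7) = mex({0, 1, 2}) = 3
G(8) = mex({0, 1, 2}) = 3
Therefore G(8) = 3.

3


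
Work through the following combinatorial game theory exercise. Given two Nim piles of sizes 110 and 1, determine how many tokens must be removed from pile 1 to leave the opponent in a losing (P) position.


Piles: 110 and 1
Current XOR: 110 XOR 1 = 111 (non-zero, so this is an N-position).
To make the XOR zero, we need to find a move that balances the piles.
For pile 1 (size 110): target = 110 XOR 111 = 1
We reduce pile 1 from 110 to 1.
Tokens removed: 110 - 1 = 109
Verification: 1 XOR 1 = 0

109


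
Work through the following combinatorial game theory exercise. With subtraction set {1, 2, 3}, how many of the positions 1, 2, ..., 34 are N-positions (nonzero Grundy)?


Subtraction set S = {1, 2, 3}, so G(n) = n mod 4.
G(n) = 0 when n is a multiple of 4.
Multiples of 4 in [1, 34]: 8
N-positions (nonzero Grundy) = 34 - 8 = 26

26


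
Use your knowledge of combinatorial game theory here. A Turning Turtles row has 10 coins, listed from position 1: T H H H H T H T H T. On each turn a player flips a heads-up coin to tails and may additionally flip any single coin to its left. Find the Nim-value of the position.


Coins: T H H H H T H T H T
Key fact: a single head at position k behaves exactly like a Nim heap of size k (turning it to T and optionally flipping a coin at j < k corresponds to moving the heap from k to j, or to 0), and heads combine as a disjunctive sum (two heads at the same place would cancel, matching j XOR j = 0). So the Nim-value is the XOR of the 1-indexed positions of the heads.
Face-up positions (1-indexed): [2, 3, 4, 5, 7, 9]
XOR 0 with 2: 0 XOR 2 = 2
XOR 2 with 3: 2 XOR 3 = 1
XOR 1 with 4: 1 XOR 4 = 5
XOR 5 with 5: 5 XOR 5 = 0
XOR 0 with 7: 0 XOR 7 = 7
XOR 7 with 9: 7 XOR 9 = 14
Nim-value = 14

14


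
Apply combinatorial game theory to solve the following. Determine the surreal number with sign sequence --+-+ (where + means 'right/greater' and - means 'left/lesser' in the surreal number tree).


Sign expansion: --+-+
Rule: track bounds (lo, hi), initially (-inf, +inf). On '+', the current value becomes lo and we move to the simplest number in (value, hi): value + 1 if hi = +inf, otherwise the midpoint (value + hi)/2. On '-', the current value becomes hi and we move to value - 1 if lo = -inf, otherwise the midpoint (lo + value)/2.
Start at 0.
Step 1: sign = -, move left. Bounds: (-inf, 0). Value = -1
Step 2: sign = -, move left. Bounds: (-inf, -1). Value = -2
Step 3: sign = +, move right. Bounds: (-2, -1). Value = -3/2
Step 4: sign = -, move left. Bounds: (-2, -3/2). Value = -7/4
Step 5: sign = +, move right. Bounds: (-7/4, -3/2). Value = -13/8
The surreal number with sign expansion --+-+ is -13/8.

-13/8


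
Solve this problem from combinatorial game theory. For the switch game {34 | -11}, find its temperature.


The game is {34 | -11}, a switch {a | b} with numbers a > b.
Cooling {a | b} by t gives {a - t | b + t}, which stops being hot when a - t = b + t, i.e. at t = (a - b)/2. So the temperature of a switch is (a - b)/2.
Temperature = (Left option - Right option) / 2
= (34 - (-11)) / 2
= 45 / 2
= 45/2

45/2


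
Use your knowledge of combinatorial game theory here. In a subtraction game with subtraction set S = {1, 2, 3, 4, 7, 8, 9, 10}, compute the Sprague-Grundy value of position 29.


The subtraction set is S = {1, 2, 3, 4, 7, 8, 9, 10}.
G(k) = mex{ G(k - s) : s in S, s <= k }. We compute iteratively: G(0) = 0.
G(1) = mex({0}) = 1
G(2) = mex({0, 1}) = 2
G(3) = mex({0, 1, 2}) = 3
G(4) = mex({0, 1, 2, 3}) = 4
G(5) = mex({1, 2, 3, 4}) = 0
G(6) = mex({0, 2, 3, 4}) = 1
G(7) = mex({0, 1, 3, 4}) = 2
G(8) = mex({0, 1, 2, 4}) = 3
G(9) = mex({0, 1, 2, 3}) = 4
G(10) = mex({0, 1, 2, 3, 4}) = 5
G(11) = mex({1, 2, 3, 4, 5}) = 0
G(12) = mex({0, 2, 3, 4, 5}) = 1
G(13) = mex({0, 1, 3, 4, 5}) = 2
G(14) = mex({0, 1, 2, 4, 5}) = 3
G(15) = mex({0, 1, 2, 3}) = 4
G(16) = mex({1, 2, 3, 4}) = 0
G(17) = mex({0, 2, 3, 4, 5}) = 1
G(18) = mex({0, 1, 3, 4, 5}) = 2
G(19) = mex({0, 1, 2, 4, 5}) = 3
G(20) = mex({0, 1, 2, 3, 5}) = 4
Observe that G(11)..G(20) = 0, 1, 2, 3, 4, 0, 1, 2, 3, 4 repeats G(0)..G(9) = 0, 1, 2, 3, 4, 0, 1, 2, 3, 4.
For k >= max(S) = 10, G(k) is determined by the previous 10 values G(k-10)..G(k-1); a window of 10 consecutive values has recurred shifted by 11, so by induction G(k + 11) = G(k) for all k >= 0: the sequence is periodic from the start with period 11.
One period: G(0..10) = 0, 1, 2, 3, 4, 0, 1, 2, 3, 4, 5.
29 mod 11 = 7, so G(29) = G(7) = 2.

2


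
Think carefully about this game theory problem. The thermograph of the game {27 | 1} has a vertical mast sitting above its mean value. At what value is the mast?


Game = {27 | 1}, a switch {a | b} with numbers a > b.
Its thermograph has left wall a - t and right wall b + t, which meet at t = (a - b)/2, where both equal (a + b)/2. So the mast (mean value) is at (a + b)/2.
Mean = (27 + (1))/2 = 28/2 = 14

14


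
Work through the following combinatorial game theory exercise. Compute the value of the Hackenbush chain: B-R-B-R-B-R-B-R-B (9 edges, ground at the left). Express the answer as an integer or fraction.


Edges (from ground): B-R-B-R-B-R-B-R-B
By Berlekamp's sign-expansion rule, a Blue-Red Hackenbush stalk has the value of the surreal number whose sign sequence is the edge sequence with B -> + and R -> -.
Sign sequence: +-+-+-+-+
Trace the sign expansion in the surreal number tree, starting from 0:
Edge 1: B (sign +) -> bounds (0, +inf), value = 1
Edge 2: R (sign -) -> bounds (0, 1), value = 1/2
Edge 3: B (sign +) -> bounds (1/2, 1), value = 3/4
Edge 4: R (sign -) -> bounds (1/2, 3/4), value = 5/8
Edge 5: B (sign +) -> bounds (5/8, 3/4), value = 11/16
Edge 6: R (sign -) -> bounds (5/8, 11/16), value = 21/32
Edge 7: B (sign +) -> bounds (21/32, 11/16), value = 43/64
Edge 8: R (sign -) -> bounds (21/32, 43/64), value = 85/128
Edge 9: B (sign +) -> bounds (85/128, 43/64), value = 171/256
Game value = 171/256

171/256


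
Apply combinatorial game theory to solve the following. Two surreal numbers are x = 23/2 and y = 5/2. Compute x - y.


x = 23/2, y = 5/2
Converting to common denominator: 2
x = 23/2, y = 5/2
x - y = 23/2 - 5/2 = 9

9


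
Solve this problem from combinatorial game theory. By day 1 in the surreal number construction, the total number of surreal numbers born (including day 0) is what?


Day 0: {|} = 0 is born. Count = 1.
Day n: the number of surreal numbers born by day n is 2^(n+1) - 1.
By day 0: 2^1 - 1 = 1
By day 1: 2^2 - 1 = 3
By day 1: 3 surreal numbers.

3


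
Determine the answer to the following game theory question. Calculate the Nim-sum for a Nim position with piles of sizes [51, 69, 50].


We need the XOR (exclusive or) of all pile sizes.
After XOR-ing pile 1 (size 51): 0 XOR 51 = 51
After XOR-ing pile 2 (size 69): 51 XOR 69 = 118
After XOR-ing pile 3 (size 50): 118 XOR 50 = 68
The Nim-value of this position is 68.

68


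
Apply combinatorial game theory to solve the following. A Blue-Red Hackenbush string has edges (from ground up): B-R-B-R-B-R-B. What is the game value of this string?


Edges (from ground): B-R-B-R-B-R-B
By Berlekamp's sign-expansion rule, a Blue-Red Hackenbush stalk has the value of the surreal number whose sign sequence is the edge sequence with B -> + and R -> -.
Sign sequence: +-+-+-+
Trace the sign expansion in the surreal number tree, starting from 0:
Edge 1: B (sign +) -> bounds (0, +inf), value = 1
Edge 2: R (sign -) -> bounds (0, 1), value = 1/2
Edge 3: B (sign +) -> bounds (1/2, 1), value = 3/4
Edge 4: R (sign -) -> bounds (1/2, 3/4), value = 5/8
Edge 5: B (sign +) -> bounds (5/8, 3/4), value = 11/16
Edge 6: R (sign -) -> bounds (5/8, 11/16), value = 21/32
Edge 7: B (sign +) -> bounds (21/32, 11/16), value = 43/64
Game value = 43/64

43/64


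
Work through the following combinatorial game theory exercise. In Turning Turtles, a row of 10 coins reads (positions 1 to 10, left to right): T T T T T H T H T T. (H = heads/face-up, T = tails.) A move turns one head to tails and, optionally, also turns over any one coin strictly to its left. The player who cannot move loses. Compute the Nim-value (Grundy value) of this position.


Coins: T T T T T H T H T T
Key fact: a single head at position k behaves exactly like a Nim heap of size k (turning it to T and optionally flipping a coin at j < k corresponds to moving the heap from k to j, or to 0), and heads combine as a disjunctive sum (two heads at the same place would cancel, matching j XOR j = 0). So the Nim-value is the XOR of the 1-indexed positions of the heads.
Face-up positions (1-indexed): [6, 8]
XOR 0 with 6: 0 XOR 6 = 6
XOR 6 with 8: 6 XOR 8 = 14
Nim-value = 14

14


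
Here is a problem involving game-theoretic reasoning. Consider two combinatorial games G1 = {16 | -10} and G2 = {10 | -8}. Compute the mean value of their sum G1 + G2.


G1 = {16 | -10}, G2 = {10 | -8}
Each is a switch {a | b} with numbers a > b; its mean value is (a + b)/2, and mean value is additive over game sums: m(G1 + G2) = m(G1) + m(G2).
Mean of G1 = (16 + (-10))/2 = 6/2 = 3
Mean of G2 = (10 + (-8))/2 = 2/2 = 1
Mean of G1 + G2 = 3 + 1 = 4

4


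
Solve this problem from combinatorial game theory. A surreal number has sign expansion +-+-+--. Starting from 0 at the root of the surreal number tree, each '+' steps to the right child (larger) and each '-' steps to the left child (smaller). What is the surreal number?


Sign expansion: +-+-+--
Rule: track bounds (lo, hi), initially (-inf, +inf). On '+', the current value becomes lo and we move to the simplest number in (value, hi): value + 1 if hi = +inf, otherwise the midpoint (value + hi)/2. On '-', the current value becomes hi and we move to value - 1 if lo = -inf, otherwise the midpoint (lo + value)/2.
Start at 0.
Step 1: sign = +, move right. Bounds: (0, +inf). Value = 1
Step 2: sign = -, move left. Bounds: (0, 1). Value = 1/2
Step 3: sign = +, move right. Bounds: (1/2, 1). Value = 3/4
Step 4: sign = -, move left. Bounds: (1/2, 3/4). Value = 5/8
Step 5: sign = +, move right. Bounds: (5/8, 3/4). Value = 11/16
Step 6: sign = -, move left. Bounds: (5/8, 11/16). Value = 21/32
Step 7: sign = -, move left. Bounds: (5/8, 21/32). Value = 41/64
The surreal number with sign expansion +-+-+-- is 41/64.

41/64


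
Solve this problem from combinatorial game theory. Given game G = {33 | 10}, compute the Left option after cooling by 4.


Original game: {33 | 10} (a switch {a | b} with a > b).
Cooling by t (for t below the temperature (a - b)/2 = 23/2) taxes each move by t: {a | b} cooled by t is {a - t | b + t}.
Cooling amount: t = 4
Cooled Left option: 33 - 4 = 29
Cooled Right option: 10 + 4 = 14
Cooled game: {29 | 14}
Left option = 29

29


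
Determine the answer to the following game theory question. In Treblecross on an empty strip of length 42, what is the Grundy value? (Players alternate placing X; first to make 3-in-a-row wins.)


Treblecross: place X on empty cells; 3-in-a-row wins.
Playing within two cells of an existing X lets the opponent win at once, so sensible play treats the cells i-2..i+2 around each X as dead. The player left with no safe cell loses, so this is a normal-play take-away game on strips of safe cells.
Placing X at cell i (0-indexed) of a strip of k safe cells leaves independent strips of sizes max(0, i-2) and max(0, k-i-3). Hence G(k) = mex{ G(max(0,i-2)) XOR G(max(0,k-i-3)) : 0 <= i < k }, with G(0) = 0.
G(1): splits (0,0):0^0=0 -> mex({0}) = 1
G(2): splits (0,0):0^0=0 -> mex({0}) = 1
G(3): splits (0,0):0^0=0 -> mex({0}) = 1
G(4): splits (0,1):0^1=1 (0,0):0^0=0 -> mex({0, 1}) = 2
G(5): splits (0,2):0^1=1 (0,1):0^1=1 (0,0):0^0=0 -> mex({0, 1}) = 2
G(6) = mex({1}) = 0
G(7) = mex({0, 1, 2}) = 3
G(8) = mex({0, 1, 2}) = 3
G(9) = mex({0, 2}) = 1
G(10) = mex({0, 2, 3}) = 1
G(11) = mex({0, 3}) = 1
G(12) = mex({1, 3}) = 0
G(13) = mex({0, 1, 2, 3}) = 4
G(14) = mex({0, 1, 2}) = 3
G(15) = mex({0, 1, 2}) = 3
G(16) = mex({0, 1, 2, 4}) = 3
G(17) = mex({0, 1, 3, 4}) = 2
G(18) = mex({0, 1, 3, 4}) = 2
G(19) = mex({0, 1, 3, 5}) = 2
G(20) = mex({0, 1, 2, 3, 5}) = 4
G(21) = mex({0, 1, 2, 3, 5}) = 4
G(22) = mex({1, 2, 6}) = 0
G(23) = mex({0, 1, 2, 3, 4, 6}) = 5
G(24) = mex({0, 1, 2, 3, 4}) = 5
G(25) = mex({0, 1, 3, 4, 7}) = 2
G(26) = mex({0, 1, 3, 4, 5, 7}) = 2
G(27) = mex({0, 1, 3, 5}) = 2
G(28) = mex({0, 1, 2, 5}) = 3
G(29) = mex({0, 1, 2, 4, 5, 6}) = 3
G(30) = mex({1, 2, 4, 6}) = 0
G(31) = mex({0, 1, 2, 3, 4, 6}) = 5
G(32) = mex({1, 2, 3, 4, 7}) = 0
G(33) = mex({0, 3, 7}) = 1
G(34) = mex({0, 2, 3, 5, 7}) = 1
G(35) = mex({0, 2, 3, 5, 6}) = 1
G(36) = mex({0, 1, 2, 5, 6}) = 3
G(37) = mex({0, 1, 2, 4, 5, 6}) = 3
G(38) = mex({0, 1, 2, 4}) = 3
G(39) = mex({0, 1, 2, 3, 4, 7}) = 5
G(40) = mex({0, 1, 2, 3, 4, 5, 7}) = 6
G(41) = mex({0, 1, 2, 3, 5, 7}) = 4
G(42) = mex({0, 1, 2, 3, 5, 6, 7}) = 4
Therefore G(42) = 4.

4


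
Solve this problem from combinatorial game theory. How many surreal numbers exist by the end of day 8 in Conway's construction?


Day 0: {|} = 0 is born. Count = 1.
Day n: the number of surreal numbers born by day n is 2^(n+1) - 1.
By day 0: 2^1 - 1 = 1
By day 1: 2^2 - 1 = 3
By day 2: 2^3 - 1 = 7
By day 3: 2^4 - 1 = 15
By day 4: 2^5 - 1 = 31
By day 5: 2^6 - 1 = 63
By day 6: 2^7 - 1 = 127
By day 7: 2^8 - 1 = 255
By day 8: 2^9 - 1 = 511
By day 8: 511 surreal numbers.

511


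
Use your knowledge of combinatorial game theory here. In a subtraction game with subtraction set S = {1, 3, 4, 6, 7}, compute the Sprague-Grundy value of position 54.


The subtraction set is S = {1, 3, 4, 6, 7}.
G(k) = mex{ G(k - s) : s in S, s <= k }. We compute iteratively: G(0) = 0.
G(1) = mex({0}) = 1
G(2) = mex({1}) = 0
G(3) = mex({0}) = 1
G(4) = mex({0, 1}) = 2
G(5) = mex({0, 1, 2}) = 3
G(6) = mex({0, 1, 3}) = 2
G(7) = mex({0, 1, 2}) = 3
G(8) = mex({0, 1, 2, 3}) = 4
G(9) = mex({0, 1, 2, 3, 4}) = 5
G(10) = mex({1, 2, 3, 5}) = 0
G(11) = mex({0, 2, 3, 4}) = 1
G(12) = mex({1, 2, 3, 4, 5}) = 0
G(13) = mex({0, 2, 3, 5}) = 1
G(14) = mex({0, 1, 3, 4}) = 2
G(15) = mex({0, 1, 2, 4, 5}) = 3
G(16) = mex({0, 1, 3, 5}) = 2
Observe that G(10)..G(16) = 0, 1, 0, 1, 2, 3, 2 repeats G(0)..G(6) = 0, 1, 0, 1, 2, 3, 2.
For k >= max(S) = 7, G(k) is determined by the previous 7 values G(k-7)..G(k-1); a window of 7 consecutive values has recurred shifted by 10, so by induction G(k + 10) = G(k) for all k >= 0: the sequence is periodic from the start with period 10.
One period: G(0..9) = 0, 1, 0, 1, 2, 3, 2, 3, 4, 5.
54 mod 10 = 4, so G(54) = G(4) = 2.

2
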